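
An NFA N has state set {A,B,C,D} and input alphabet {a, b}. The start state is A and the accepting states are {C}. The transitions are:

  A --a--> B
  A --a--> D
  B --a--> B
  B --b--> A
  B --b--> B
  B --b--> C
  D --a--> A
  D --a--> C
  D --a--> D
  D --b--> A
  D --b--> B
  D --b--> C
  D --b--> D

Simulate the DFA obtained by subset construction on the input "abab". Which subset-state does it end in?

{A,B,C,D}

Start: {A}.
δ(A,a) = {B,D}.
Union: {B,D}.
After a: {B,D}.
δ(B,b) = {A,B,C}; δ(D,b) = {A,B,C,D}.
Union: {A,B,C,D}.
After b: {A,B,C,D}.
δ(A,a) = {B,D}; δ(B,a) = {B}; δ(C,a) = ∅; δ(D,a) = {A,C,D}.
Union: {A,B,C,D}.
After a: {A,B,C,D}.
δ(A,b) = ∅; δ(B,b) = {A,B,C}; δ(C,b) = ∅; δ(D,b) = {A,B,C,D}.
Union: {A,B,C,D}.
After b: {A,B,C,D}.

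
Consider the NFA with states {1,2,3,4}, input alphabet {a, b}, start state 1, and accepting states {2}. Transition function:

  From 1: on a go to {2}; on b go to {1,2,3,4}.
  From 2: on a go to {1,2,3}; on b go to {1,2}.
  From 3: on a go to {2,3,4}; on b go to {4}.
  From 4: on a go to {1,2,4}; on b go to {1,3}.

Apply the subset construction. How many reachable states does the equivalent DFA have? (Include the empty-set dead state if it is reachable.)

Start state of the DFA: {1}.
{1} --a--> {2}  [new]
{1} --b--> {1,2,3,4}  [new]
{2} --a--> {1,2,3}  [new]
{2} --b--> {1,2}  [new]
{1,2,3,4} --a--> {1,2,3,4}  [seen]
{1,2,3,4} --b--> {1,2,3,4}  [seen]
{1,2,3} --a--> {1,2,3,4}  [seen]
{1,2,3} --b--> {1,2,3,4}  [seen]
{1,2} --a--> {1,2,3}  [seen]
{1,2} --b--> {1,2,3,4}  [seen]
Reachable DFA states: {1}, {2}, {1,2,3,4}, {1,2,3}, {1,2}.

5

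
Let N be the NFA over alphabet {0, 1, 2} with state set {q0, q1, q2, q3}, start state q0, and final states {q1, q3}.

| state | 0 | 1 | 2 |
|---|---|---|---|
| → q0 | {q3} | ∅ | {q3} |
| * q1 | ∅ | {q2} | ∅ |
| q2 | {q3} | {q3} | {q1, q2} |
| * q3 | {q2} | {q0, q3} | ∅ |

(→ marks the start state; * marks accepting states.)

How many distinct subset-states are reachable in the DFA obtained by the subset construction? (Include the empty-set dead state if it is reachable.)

7

Start state of the DFA: {q0}.
{q0} --0--> {q3}  [new]
{q0} --1--> ∅  [new]
{q0} --2--> {q3}  [seen]
{q3} --0--> {q2}  [new]
{q3} --1--> {q0, q3}  [new]
{q3} --2--> ∅  [seen]
∅ --0--> ∅  [seen]
∅ --1--> ∅  [seen]
∅ --2--> ∅  [seen]
{q2} --0--> {q3}  [seen]
{q2} --1--> {q3}  [seen]
{q2} --2--> {q1, q2}  [new]
{q0, q3} --0--> {q2, q3}  [new]
{q0, q3} --1--> {q0, q3}  [seen]
{q0, q3} --2--> {q3}  [seen]
{q1, q2} --0--> {q3}  [seen]
{q1, q2} --1--> {q2, q3}  [seen]
{q1, q2} --2--> {q1, q2}  [seen]
{q2, q3} --0--> {q2, q3}  [seen]
{q2, q3} --1--> {q0, q3}  [seen]
{q2, q3} --2--> {q1, q2}  [seen]
Reachable DFA states: {q0}, {q3}, ∅, {q2}, {q0, q3}, {q1, q2}, {q2, q3}.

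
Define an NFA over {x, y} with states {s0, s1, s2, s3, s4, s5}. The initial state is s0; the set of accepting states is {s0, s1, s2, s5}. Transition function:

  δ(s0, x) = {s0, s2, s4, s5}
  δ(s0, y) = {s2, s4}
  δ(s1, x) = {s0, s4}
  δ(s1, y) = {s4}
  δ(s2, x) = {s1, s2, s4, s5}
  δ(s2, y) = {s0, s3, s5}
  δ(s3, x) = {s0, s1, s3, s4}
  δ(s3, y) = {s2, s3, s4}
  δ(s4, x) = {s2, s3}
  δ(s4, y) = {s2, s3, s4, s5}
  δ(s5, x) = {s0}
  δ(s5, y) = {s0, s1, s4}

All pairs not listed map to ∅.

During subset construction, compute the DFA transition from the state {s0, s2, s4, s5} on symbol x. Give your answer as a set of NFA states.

δ(s0,x) = {s0, s2, s4, s5}; δ(s2,x) = {s1, s2, s4, s5}; δ(s4,x) = {s2, s3}; δ(s5,x) = {s0}.
Union: {s0, s1, s2, s3, s4, s5}.

{s0, s1, s2, s3, s4, s5}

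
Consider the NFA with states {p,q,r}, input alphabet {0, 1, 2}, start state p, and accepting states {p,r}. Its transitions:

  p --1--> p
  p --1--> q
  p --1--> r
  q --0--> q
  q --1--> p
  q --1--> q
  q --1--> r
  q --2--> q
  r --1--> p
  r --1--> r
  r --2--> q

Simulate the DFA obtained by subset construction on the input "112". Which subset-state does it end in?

{q}

Start: {p}.
δ(p,1) = {p,q,r}.
Union: {p,q,r}.
After 1: {p,q,r}.
δ(p,1) = {p,q,r}; δ(q,1) = {p,q,r}; δ(r,1) = {p,r}.
Union: {p,q,r}.
After 1: {p,q,r}.
δ(p,2) = ∅; δ(q,2) = {q}; δ(r,2) = {q}.
Union: {q}.
After 2: {q}.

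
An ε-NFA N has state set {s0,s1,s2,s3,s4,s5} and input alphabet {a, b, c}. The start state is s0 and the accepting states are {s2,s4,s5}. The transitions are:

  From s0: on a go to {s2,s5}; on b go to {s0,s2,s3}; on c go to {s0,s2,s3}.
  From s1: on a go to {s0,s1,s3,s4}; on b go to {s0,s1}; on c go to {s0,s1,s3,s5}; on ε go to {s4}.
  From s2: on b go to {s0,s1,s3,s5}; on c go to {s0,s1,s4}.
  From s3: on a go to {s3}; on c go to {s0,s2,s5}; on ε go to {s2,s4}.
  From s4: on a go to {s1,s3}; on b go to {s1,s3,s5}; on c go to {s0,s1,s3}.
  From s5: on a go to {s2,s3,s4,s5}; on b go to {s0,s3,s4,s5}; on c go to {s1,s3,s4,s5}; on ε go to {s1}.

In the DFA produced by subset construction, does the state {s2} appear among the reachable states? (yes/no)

no

Start state of the DFA: {s0} (ε-closure of the NFA start).
{s0} --a--> {s1,s2,s4,s5}  [new]
{s0} --b--> {s0,s2,s3,s4}  [new]
{s0} --c--> {s0,s2,s3,s4}  [seen]
{s1,s2,s4,s5} --a--> {s0,s1,s2,s3,s4,s5}  [new]
{s1,s2,s4,s5} --b--> {s0,s1,s2,s3,s4,s5}  [seen]
{s1,s2,s4,s5} --c--> {s0,s1,s2,s3,s4,s5}  [seen]
{s0,s2,s3,s4} --a--> {s1,s2,s3,s4,s5}  [new]
{s0,s2,s3,s4} --b--> {s0,s1,s2,s3,s4,s5}  [seen]
{s0,s2,s3,s4} --c--> {s0,s1,s2,s3,s4,s5}  [seen]
{s0,s1,s2,s3,s4,s5} --a--> {s0,s1,s2,s3,s4,s5}  [seen]
{s0,s1,s2,s3,s4,s5} --b--> {s0,s1,s2,s3,s4,s5}  [seen]
{s0,s1,s2,s3,s4,s5} --c--> {s0,s1,s2,s3,s4,s5}  [seen]
{s1,s2,s3,s4,s5} --a--> {s0,s1,s2,s3,s4,s5}  [seen]
{s1,s2,s3,s4,s5} --b--> {s0,s1,s2,s3,s4,s5}  [seen]
{s1,s2,s3,s4,s5} --c--> {s0,s1,s2,s3,s4,s5}  [seen]
Reachable DFA states: {s0}, {s1,s2,s4,s5}, {s0,s2,s3,s4}, {s0,s1,s2,s3,s4,s5}, {s1,s2,s3,s4,s5}.
{s2} is not among them.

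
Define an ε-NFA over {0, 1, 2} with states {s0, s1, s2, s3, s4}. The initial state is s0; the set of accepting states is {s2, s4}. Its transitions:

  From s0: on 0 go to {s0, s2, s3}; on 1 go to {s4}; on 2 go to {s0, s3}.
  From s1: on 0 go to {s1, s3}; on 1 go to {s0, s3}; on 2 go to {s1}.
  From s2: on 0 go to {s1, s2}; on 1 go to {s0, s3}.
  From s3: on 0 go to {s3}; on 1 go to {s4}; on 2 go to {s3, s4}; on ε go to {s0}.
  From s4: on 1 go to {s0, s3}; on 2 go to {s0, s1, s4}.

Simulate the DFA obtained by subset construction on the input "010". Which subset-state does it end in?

Start: {s0}.
δ(s0,0) = {s0, s2, s3}.
Union: {s0, s2, s3}.
After 0: {s0, s2, s3}.
δ(s0,1) = {s4}; δ(s2,1) = {s0, s3}; δ(s3,1) = {s4}.
Union: {s0, s3, s4}.
After 1: {s0, s3, s4}.
δ(s0,0) = {s0, s2, s3}; δ(s3,0) = {s3}; δ(s4,0) = ∅.
Union: {s0, s2, s3}.
After 0: {s0, s2, s3}.

{s0, s2, s3}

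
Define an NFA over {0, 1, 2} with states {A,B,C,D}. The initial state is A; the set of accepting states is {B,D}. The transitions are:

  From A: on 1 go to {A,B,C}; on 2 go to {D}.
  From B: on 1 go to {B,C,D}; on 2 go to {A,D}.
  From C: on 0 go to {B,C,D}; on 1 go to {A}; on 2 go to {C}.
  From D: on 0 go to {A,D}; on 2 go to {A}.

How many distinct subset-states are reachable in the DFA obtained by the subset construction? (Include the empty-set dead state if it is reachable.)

8

Start state of the DFA: {A}.
{A} --0--> ∅  [new]
{A} --1--> {A,B,C}  [new]
{A} --2--> {D}  [new]
∅ --0--> ∅  [seen]
∅ --1--> ∅  [seen]
∅ --2--> ∅  [seen]
{A,B,C} --0--> {B,C,D}  [new]
{A,B,C} --1--> {A,B,C,D}  [new]
{A,B,C} --2--> {A,C,D}  [new]
{D} --0--> {A,D}  [new]
{D} --1--> ∅  [seen]
{D} --2--> {A}  [seen]
{B,C,D} --0--> {A,B,C,D}  [seen]
{B,C,D} --1--> {A,B,C,D}  [seen]
{B,C,D} --2--> {A,C,D}  [seen]
{A,B,C,D} --0--> {A,B,C,D}  [seen]
{A,B,C,D} --1--> {A,B,C,D}  [seen]
{A,B,C,D} --2--> {A,C,D}  [seen]
{A,C,D} --0--> {A,B,C,D}  [seen]
{A,C,D} --1--> {A,B,C}  [seen]
{A,C,D} --2--> {A,C,D}  [seen]
{A,D} --0--> {A,D}  [seen]
{A,D} --1--> {A,B,C}  [seen]
{A,D} --2--> {A,D}  [seen]
Reachable DFA states: {A}, ∅, {A,B,C}, {D}, {B,C,D}, {A,B,C,D}, {A,C,D}, {A,D}.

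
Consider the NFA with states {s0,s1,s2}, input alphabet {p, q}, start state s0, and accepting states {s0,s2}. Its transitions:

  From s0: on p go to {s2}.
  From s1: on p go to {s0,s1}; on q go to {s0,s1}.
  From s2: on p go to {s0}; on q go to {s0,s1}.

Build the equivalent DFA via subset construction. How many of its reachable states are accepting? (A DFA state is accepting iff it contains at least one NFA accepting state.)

4

Start state of the DFA: {s0}.
{s0} --p--> {s2}  [new]
{s0} --q--> ∅  [new]
{s2} --p--> {s0}  [seen]
{s2} --q--> {s0,s1}  [new]
∅ --p--> ∅  [seen]
∅ --q--> ∅  [seen]
{s0,s1} --p--> {s0,s1,s2}  [new]
{s0,s1} --q--> {s0,s1}  [seen]
{s0,s1,s2} --p--> {s0,s1,s2}  [seen]
{s0,s1,s2} --q--> {s0,s1}  [seen]
Reachable DFA states: {s0}, {s2}, ∅, {s0,s1}, {s0,s1,s2}.
Accepting DFA states (contain an NFA accepting state): {s0}, {s2}, {s0,s1}, {s0,s1,s2}.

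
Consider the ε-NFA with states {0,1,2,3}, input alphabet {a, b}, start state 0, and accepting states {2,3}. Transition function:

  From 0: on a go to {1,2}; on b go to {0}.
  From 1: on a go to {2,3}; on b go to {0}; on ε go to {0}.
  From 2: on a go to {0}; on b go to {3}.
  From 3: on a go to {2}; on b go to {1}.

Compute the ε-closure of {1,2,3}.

Begin with {1,2,3}.
1 →ε {0}; add 0.
ε-closure = {0,1,2,3}.

{0,1,2,3}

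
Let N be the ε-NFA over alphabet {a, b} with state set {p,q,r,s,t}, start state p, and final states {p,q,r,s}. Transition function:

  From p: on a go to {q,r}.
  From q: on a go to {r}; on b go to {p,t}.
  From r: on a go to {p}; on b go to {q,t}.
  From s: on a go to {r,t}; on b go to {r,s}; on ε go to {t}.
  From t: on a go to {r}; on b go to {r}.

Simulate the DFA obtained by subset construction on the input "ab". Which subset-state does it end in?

Start: {p}.
δ(p,a) = {q,r}.
Union: {q,r}.
After a: {q,r}.
δ(q,b) = {p,t}; δ(r,b) = {q,t}.
Union: {p,q,t}.
After b: {p,q,t}.

{p,q,t}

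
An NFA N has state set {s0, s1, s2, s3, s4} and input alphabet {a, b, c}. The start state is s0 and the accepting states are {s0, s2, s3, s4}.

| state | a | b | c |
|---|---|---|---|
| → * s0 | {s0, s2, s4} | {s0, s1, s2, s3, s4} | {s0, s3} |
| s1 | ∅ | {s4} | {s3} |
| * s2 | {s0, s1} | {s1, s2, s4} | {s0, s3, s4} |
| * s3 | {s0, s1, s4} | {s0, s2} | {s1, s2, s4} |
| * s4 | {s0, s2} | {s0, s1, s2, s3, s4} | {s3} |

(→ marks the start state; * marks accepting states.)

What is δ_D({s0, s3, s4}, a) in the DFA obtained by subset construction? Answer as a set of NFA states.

δ(s0,a) = {s0, s2, s4}; δ(s3,a) = {s0, s1, s4}; δ(s4,a) = {s0, s2}.
Union: {s0, s1, s2, s4}.

{s0, s1, s2, s4}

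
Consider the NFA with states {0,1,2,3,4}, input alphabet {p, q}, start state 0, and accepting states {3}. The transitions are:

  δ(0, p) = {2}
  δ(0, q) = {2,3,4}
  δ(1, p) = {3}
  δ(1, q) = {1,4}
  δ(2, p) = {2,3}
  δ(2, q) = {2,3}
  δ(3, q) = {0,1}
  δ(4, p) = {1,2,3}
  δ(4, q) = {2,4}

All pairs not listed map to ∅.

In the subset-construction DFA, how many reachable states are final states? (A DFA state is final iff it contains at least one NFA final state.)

Start state of the DFA: {0}.
{0} --p--> {2}  [new]
{0} --q--> {2,3,4}  [new]
{2} --p--> {2,3}  [new]
{2} --q--> {2,3}  [seen]
{2,3,4} --p--> {1,2,3}  [new]
{2,3,4} --q--> {0,1,2,3,4}  [new]
{2,3} --p--> {2,3}  [seen]
{2,3} --q--> {0,1,2,3}  [new]
{1,2,3} --p--> {2,3}  [seen]
{1,2,3} --q--> {0,1,2,3,4}  [seen]
{0,1,2,3,4} --p--> {1,2,3}  [seen]
{0,1,2,3,4} --q--> {0,1,2,3,4}  [seen]
{0,1,2,3} --p--> {2,3}  [seen]
{0,1,2,3} --q--> {0,1,2,3,4}  [seen]
Reachable DFA states: {0}, {2}, {2,3,4}, {2,3}, {1,2,3}, {0,1,2,3,4}, {0,1,2,3}.
Accepting DFA states (contain an NFA accepting state): {2,3,4}, {2,3}, {1,2,3}, {0,1,2,3,4}, {0,1,2,3}.

5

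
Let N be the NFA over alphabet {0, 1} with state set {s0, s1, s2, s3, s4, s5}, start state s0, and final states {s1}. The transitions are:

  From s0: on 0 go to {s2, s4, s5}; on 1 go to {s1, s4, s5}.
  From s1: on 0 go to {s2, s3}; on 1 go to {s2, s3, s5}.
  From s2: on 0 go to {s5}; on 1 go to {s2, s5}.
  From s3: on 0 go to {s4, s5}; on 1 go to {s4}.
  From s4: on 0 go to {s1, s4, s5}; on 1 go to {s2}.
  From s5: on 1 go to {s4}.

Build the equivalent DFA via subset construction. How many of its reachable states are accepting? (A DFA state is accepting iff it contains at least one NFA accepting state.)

Start state of the DFA: {s0}.
{s0} --0--> {s2, s4, s5}  [new]
{s0} --1--> {s1, s4, s5}  [new]
{s2, s4, s5} --0--> {s1, s4, s5}  [seen]
{s2, s4, s5} --1--> {s2, s4, s5}  [seen]
{s1, s4, s5} --0--> {s1, s2, s3, s4, s5}  [new]
{s1, s4, s5} --1--> {s2, s3, s4, s5}  [new]
{s1, s2, s3, s4, s5} --0--> {s1, s2, s3, s4, s5}  [seen]
{s1, s2, s3, s4, s5} --1--> {s2, s3, s4, s5}  [seen]
{s2, s3, s4, s5} --0--> {s1, s4, s5}  [seen]
{s2, s3, s4, s5} --1--> {s2, s4, s5}  [seen]
Reachable DFA states: {s0}, {s2, s4, s5}, {s1, s4, s5}, {s1, s2, s3, s4, s5}, {s2, s3, s4, s5}.
Accepting DFA states (contain an NFA accepting state): {s1, s4, s5}, {s1, s2, s3, s4, s5}.

2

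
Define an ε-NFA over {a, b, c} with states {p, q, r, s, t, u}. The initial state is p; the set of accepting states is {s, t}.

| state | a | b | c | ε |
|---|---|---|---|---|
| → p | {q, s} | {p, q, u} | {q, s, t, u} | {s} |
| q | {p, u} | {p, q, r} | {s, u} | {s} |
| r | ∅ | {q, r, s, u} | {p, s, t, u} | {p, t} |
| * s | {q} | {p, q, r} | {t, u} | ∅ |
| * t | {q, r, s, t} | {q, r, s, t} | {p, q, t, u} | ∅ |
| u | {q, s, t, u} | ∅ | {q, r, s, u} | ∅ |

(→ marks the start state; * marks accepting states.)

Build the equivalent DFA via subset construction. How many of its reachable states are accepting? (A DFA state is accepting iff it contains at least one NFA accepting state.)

8

Start state of the DFA: {p, s} (ε-closure of the NFA start).
{p, s} --a--> {q, s}  [new]
{p, s} --b--> {p, q, r, s, t, u}  [new]
{p, s} --c--> {q, s, t, u}  [new]
{q, s} --a--> {p, q, s, u}  [new]
{q, s} --b--> {p, q, r, s, t}  [new]
{q, s} --c--> {s, t, u}  [new]
{p, q, r, s, t, u} --a--> {p, q, r, s, t, u}  [seen]
{p, q, r, s, t, u} --b--> {p, q, r, s, t, u}  [seen]
{p, q, r, s, t, u} --c--> {p, q, r, s, t, u}  [seen]
{q, s, t, u} --a--> {p, q, r, s, t, u}  [seen]
{q, s, t, u} --b--> {p, q, r, s, t}  [seen]
{q, s, t, u} --c--> {p, q, r, s, t, u}  [seen]
{p, q, s, u} --a--> {p, q, s, t, u}  [new]
{p, q, s, u} --b--> {p, q, r, s, t, u}  [seen]
{p, q, s, u} --c--> {p, q, r, s, t, u}  [seen]
{p, q, r, s, t} --a--> {p, q, r, s, t, u}  [seen]
{p, q, r, s, t} --b--> {p, q, r, s, t, u}  [seen]
{p, q, r, s, t} --c--> {p, q, s, t, u}  [seen]
{s, t, u} --a--> {p, q, r, s, t, u}  [seen]
{s, t, u} --b--> {p, q, r, s, t}  [seen]
{s, t, u} --c--> {p, q, r, s, t, u}  [seen]
{p, q, s, t, u} --a--> {p, q, r, s, t, u}  [seen]
{p, q, s, t, u} --b--> {p, q, r, s, t, u}  [seen]
{p, q, s, t, u} --c--> {p, q, r, s, t, u}  [seen]
Reachable DFA states: {p, s}, {q, s}, {p, q, r, s, t, u}, {q, s, t, u}, {p, q, s, u}, {p, q, r, s, t}, {s, t, u}, {p, q, s, t, u}.
Accepting DFA states (contain an NFA accepting state): {p, s}, {q, s}, {p, q, r, s, t, u}, {q, s, t, u}, {p, q, s, u}, {p, q, r, s, t}, {s, t, u}, {p, q, s, t, u}.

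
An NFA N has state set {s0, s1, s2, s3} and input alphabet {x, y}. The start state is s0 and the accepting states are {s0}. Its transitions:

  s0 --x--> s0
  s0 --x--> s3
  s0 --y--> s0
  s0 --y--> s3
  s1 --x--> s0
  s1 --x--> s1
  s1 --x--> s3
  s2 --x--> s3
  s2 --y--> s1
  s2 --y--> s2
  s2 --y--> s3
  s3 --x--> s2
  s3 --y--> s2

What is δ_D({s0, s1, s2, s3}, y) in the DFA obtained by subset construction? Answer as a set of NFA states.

δ(s0,y) = {s0, s3}; δ(s1,y) = ∅; δ(s2,y) = {s1, s2, s3}; δ(s3,y) = {s2}.
Union: {s0, s1, s2, s3}.

{s0, s1, s2, s3}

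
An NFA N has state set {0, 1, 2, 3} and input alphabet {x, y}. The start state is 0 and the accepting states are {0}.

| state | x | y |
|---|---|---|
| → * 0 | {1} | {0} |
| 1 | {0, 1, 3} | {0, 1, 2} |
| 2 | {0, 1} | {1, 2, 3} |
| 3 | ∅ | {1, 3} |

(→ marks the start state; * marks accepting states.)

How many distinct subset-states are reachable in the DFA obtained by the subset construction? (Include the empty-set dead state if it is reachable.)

5

Start state of the DFA: {0}.
{0} --x--> {1}  [new]
{0} --y--> {0}  [seen]
{1} --x--> {0, 1, 3}  [new]
{1} --y--> {0, 1, 2}  [new]
{0, 1, 3} --x--> {0, 1, 3}  [seen]
{0, 1, 3} --y--> {0, 1, 2, 3}  [new]
{0, 1, 2} --x--> {0, 1, 3}  [seen]
{0, 1, 2} --y--> {0, 1, 2, 3}  [seen]
{0, 1, 2, 3} --x--> {0, 1, 3}  [seen]
{0, 1, 2, 3} --y--> {0, 1, 2, 3}  [seen]
Reachable DFA states: {0}, {1}, {0, 1, 3}, {0, 1, 2}, {0, 1, 2, 3}.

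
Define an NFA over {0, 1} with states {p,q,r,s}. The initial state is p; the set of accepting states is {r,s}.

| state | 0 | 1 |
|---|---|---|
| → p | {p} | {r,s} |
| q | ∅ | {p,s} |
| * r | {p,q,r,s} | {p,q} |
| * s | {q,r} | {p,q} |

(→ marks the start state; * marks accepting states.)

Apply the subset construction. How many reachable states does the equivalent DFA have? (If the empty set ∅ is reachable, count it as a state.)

Start state of the DFA: {p}.
{p} --0--> {p}  [seen]
{p} --1--> {r,s}  [new]
{r,s} --0--> {p,q,r,s}  [new]
{r,s} --1--> {p,q}  [new]
{p,q,r,s} --0--> {p,q,r,s}  [seen]
{p,q,r,s} --1--> {p,q,r,s}  [seen]
{p,q} --0--> {p}  [seen]
{p,q} --1--> {p,r,s}  [new]
{p,r,s} --0--> {p,q,r,s}  [seen]
{p,r,s} --1--> {p,q,r,s}  [seen]
Reachable DFA states: {p}, {r,s}, {p,q,r,s}, {p,q}, {p,r,s}.

5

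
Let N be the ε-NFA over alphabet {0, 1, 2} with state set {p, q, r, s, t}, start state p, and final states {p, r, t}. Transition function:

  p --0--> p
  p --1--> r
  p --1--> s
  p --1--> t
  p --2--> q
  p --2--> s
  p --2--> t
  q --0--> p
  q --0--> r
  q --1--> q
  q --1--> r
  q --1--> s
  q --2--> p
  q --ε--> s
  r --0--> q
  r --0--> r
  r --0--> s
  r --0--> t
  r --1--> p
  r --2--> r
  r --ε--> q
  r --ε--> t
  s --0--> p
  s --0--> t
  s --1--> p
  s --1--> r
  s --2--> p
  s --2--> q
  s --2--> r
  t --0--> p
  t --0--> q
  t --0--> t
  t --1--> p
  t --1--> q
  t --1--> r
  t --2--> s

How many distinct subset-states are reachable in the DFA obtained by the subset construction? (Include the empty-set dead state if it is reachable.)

4

Start state of the DFA: {p} (ε-closure of the NFA start).
{p} --0--> {p}  [seen]
{p} --1--> {q, r, s, t}  [new]
{p} --2--> {q, s, t}  [new]
{q, r, s, t} --0--> {p, q, r, s, t}  [new]
{q, r, s, t} --1--> {p, q, r, s, t}  [seen]
{q, r, s, t} --2--> {p, q, r, s, t}  [seen]
{q, s, t} --0--> {p, q, r, s, t}  [seen]
{q, s, t} --1--> {p, q, r, s, t}  [seen]
{q, s, t} --2--> {p, q, r, s, t}  [seen]
{p, q, r, s, t} --0--> {p, q, r, s, t}  [seen]
{p, q, r, s, t} --1--> {p, q, r, s, t}  [seen]
{p, q, r, s, t} --2--> {p, q, r, s, t}  [seen]
Reachable DFA states: {p}, {q, r, s, t}, {q, s, t}, {p, q, r, s, t}.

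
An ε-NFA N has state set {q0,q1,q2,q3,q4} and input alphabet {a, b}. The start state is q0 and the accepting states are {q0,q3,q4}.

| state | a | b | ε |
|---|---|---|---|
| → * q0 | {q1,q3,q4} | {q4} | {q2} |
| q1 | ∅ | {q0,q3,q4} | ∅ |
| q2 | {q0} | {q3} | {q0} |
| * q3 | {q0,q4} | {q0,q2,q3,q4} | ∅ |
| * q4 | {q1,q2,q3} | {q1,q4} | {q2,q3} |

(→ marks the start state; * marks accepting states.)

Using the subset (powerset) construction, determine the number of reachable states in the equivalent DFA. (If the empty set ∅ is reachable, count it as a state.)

3

Start state of the DFA: {q0,q2} (ε-closure of the NFA start).
{q0,q2} --a--> {q0,q1,q2,q3,q4}  [new]
{q0,q2} --b--> {q0,q2,q3,q4}  [new]
{q0,q1,q2,q3,q4} --a--> {q0,q1,q2,q3,q4}  [seen]
{q0,q1,q2,q3,q4} --b--> {q0,q1,q2,q3,q4}  [seen]
{q0,q2,q3,q4} --a--> {q0,q1,q2,q3,q4}  [seen]
{q0,q2,q3,q4} --b--> {q0,q1,q2,q3,q4}  [seen]
Reachable DFA states: {q0,q2}, {q0,q1,q2,q3,q4}, {q0,q2,q3,q4}.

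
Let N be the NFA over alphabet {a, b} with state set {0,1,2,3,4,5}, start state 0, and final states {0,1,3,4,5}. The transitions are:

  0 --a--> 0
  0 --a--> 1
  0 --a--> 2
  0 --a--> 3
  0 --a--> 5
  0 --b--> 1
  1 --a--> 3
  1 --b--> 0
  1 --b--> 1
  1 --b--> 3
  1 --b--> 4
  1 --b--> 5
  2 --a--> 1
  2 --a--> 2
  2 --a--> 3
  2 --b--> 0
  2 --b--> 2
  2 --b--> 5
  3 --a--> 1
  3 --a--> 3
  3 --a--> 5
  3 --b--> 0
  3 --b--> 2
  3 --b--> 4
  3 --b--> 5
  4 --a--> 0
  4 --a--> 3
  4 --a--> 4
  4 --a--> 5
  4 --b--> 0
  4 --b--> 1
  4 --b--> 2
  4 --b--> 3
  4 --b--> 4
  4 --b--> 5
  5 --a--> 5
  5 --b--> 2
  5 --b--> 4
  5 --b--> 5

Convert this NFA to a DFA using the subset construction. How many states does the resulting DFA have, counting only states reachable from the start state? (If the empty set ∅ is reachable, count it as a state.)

8

Start state of the DFA: {0}.
{0} --a--> {0,1,2,3,5}  [new]
{0} --b--> {1}  [new]
{0,1,2,3,5} --a--> {0,1,2,3,5}  [seen]
{0,1,2,3,5} --b--> {0,1,2,3,4,5}  [new]
{1} --a--> {3}  [new]
{1} --b--> {0,1,3,4,5}  [new]
{0,1,2,3,4,5} --a--> {0,1,2,3,4,5}  [seen]
{0,1,2,3,4,5} --b--> {0,1,2,3,4,5}  [seen]
{3} --a--> {1,3,5}  [new]
{3} --b--> {0,2,4,5}  [new]
{0,1,3,4,5} --a--> {0,1,2,3,4,5}  [seen]
{0,1,3,4,5} --b--> {0,1,2,3,4,5}  [seen]
{1,3,5} --a--> {1,3,5}  [seen]
{1,3,5} --b--> {0,1,2,3,4,5}  [seen]
{0,2,4,5} --a--> {0,1,2,3,4,5}  [seen]
{0,2,4,5} --b--> {0,1,2,3,4,5}  [seen]
Reachable DFA states: {0}, {0,1,2,3,5}, {1}, {0,1,2,3,4,5}, {3}, {0,1,3,4,5}, {1,3,5}, {0,2,4,5}.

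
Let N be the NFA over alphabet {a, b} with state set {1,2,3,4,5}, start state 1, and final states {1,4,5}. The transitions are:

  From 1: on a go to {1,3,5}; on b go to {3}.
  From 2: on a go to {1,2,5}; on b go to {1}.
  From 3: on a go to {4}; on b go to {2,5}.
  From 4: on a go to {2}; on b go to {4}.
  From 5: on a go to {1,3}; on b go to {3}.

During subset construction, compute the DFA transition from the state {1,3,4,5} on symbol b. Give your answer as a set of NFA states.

δ(1,b) = {3}; δ(3,b) = {2,5}; δ(4,b) = {4}; δ(5,b) = {3}.
Union: {2,3,4,5}.

{2,3,4,5}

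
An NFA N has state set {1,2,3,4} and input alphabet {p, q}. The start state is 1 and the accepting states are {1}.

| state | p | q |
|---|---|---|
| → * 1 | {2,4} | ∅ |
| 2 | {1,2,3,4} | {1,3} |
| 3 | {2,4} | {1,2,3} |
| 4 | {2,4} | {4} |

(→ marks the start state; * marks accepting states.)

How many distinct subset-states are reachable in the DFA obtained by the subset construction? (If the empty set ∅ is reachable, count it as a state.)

5

Start state of the DFA: {1}.
{1} --p--> {2,4}  [new]
{1} --q--> ∅  [new]
{2,4} --p--> {1,2,3,4}  [new]
{2,4} --q--> {1,3,4}  [new]
∅ --p--> ∅  [seen]
∅ --q--> ∅  [seen]
{1,2,3,4} --p--> {1,2,3,4}  [seen]
{1,2,3,4} --q--> {1,2,3,4}  [seen]
{1,3,4} --p--> {2,4}  [seen]
{1,3,4} --q--> {1,2,3,4}  [seen]
Reachable DFA states: {1}, {2,4}, ∅, {1,2,3,4}, {1,3,4}.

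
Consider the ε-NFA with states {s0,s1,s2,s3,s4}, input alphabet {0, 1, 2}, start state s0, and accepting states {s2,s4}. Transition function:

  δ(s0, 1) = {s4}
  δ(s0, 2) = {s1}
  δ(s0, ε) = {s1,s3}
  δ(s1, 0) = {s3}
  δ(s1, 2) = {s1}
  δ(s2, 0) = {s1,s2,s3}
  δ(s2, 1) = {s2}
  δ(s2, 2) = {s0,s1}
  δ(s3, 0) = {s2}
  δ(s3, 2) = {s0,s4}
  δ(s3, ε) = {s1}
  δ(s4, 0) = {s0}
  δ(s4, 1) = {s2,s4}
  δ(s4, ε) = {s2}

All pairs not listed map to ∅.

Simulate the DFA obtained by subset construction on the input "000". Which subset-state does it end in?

Start: {s0,s1,s3}.
δ(s0,0) = ∅; δ(s1,0) = {s3}; δ(s3,0) = {s2}.
Union: {s2,s3}.
ε-closure gives {s1,s2,s3}.
After 0: {s1,s2,s3}.
δ(s1,0) = {s3}; δ(s2,0) = {s1,s2,s3}; δ(s3,0) = {s2}.
Union: {s1,s2,s3}.
After 0: {s1,s2,s3}.
δ(s1,0) = {s3}; δ(s2,0) = {s1,s2,s3}; δ(s3,0) = {s2}.
Union: {s1,s2,s3}.
After 0: {s1,s2,s3}.

{s1,s2,s3}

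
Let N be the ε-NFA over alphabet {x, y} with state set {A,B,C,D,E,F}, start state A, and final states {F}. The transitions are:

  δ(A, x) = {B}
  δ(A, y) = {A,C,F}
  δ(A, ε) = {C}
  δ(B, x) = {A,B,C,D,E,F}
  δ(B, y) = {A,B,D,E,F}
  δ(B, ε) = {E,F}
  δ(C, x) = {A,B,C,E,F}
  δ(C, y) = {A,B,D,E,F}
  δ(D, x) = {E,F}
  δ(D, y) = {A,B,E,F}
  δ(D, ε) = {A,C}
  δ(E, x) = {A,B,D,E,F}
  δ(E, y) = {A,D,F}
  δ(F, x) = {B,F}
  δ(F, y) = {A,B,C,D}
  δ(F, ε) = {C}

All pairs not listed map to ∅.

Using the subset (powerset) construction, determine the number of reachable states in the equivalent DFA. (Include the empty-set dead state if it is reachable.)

Start state of the DFA: {A,C} (ε-closure of the NFA start).
{A,C} --x--> {A,B,C,E,F}  [new]
{A,C} --y--> {A,B,C,D,E,F}  [new]
{A,B,C,E,F} --x--> {A,B,C,D,E,F}  [seen]
{A,B,C,E,F} --y--> {A,B,C,D,E,F}  [seen]
{A,B,C,D,E,F} --x--> {A,B,C,D,E,F}  [seen]
{A,B,C,D,E,F} --y--> {A,B,C,D,E,F}  [seen]
Reachable DFA states: {A,C}, {A,B,C,E,F}, {A,B,C,D,E,F}.

3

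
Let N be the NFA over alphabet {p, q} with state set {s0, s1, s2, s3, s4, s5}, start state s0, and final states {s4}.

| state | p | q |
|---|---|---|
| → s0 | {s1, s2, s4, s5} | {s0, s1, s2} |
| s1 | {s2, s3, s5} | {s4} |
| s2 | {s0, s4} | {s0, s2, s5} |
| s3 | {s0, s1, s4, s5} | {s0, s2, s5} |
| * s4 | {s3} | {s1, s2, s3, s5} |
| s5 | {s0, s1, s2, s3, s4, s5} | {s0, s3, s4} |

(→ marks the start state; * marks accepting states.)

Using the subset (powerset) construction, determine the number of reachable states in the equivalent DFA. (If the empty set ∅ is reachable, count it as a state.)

Start state of the DFA: {s0}.
{s0} --p--> {s1, s2, s4, s5}  [new]
{s0} --q--> {s0, s1, s2}  [new]
{s1, s2, s4, s5} --p--> {s0, s1, s2, s3, s4, s5}  [new]
{s1, s2, s4, s5} --q--> {s0, s1, s2, s3, s4, s5}  [seen]
{s0, s1, s2} --p--> {s0, s1, s2, s3, s4, s5}  [seen]
{s0, s1, s2} --q--> {s0, s1, s2, s4, s5}  [new]
{s0, s1, s2, s3, s4, s5} --p--> {s0, s1, s2, s3, s4, s5}  [seen]
{s0, s1, s2, s3, s4, s5} --q--> {s0, s1, s2, s3, s4, s5}  [seen]
{s0, s1, s2, s4, s5} --p--> {s0, s1, s2, s3, s4, s5}  [seen]
{s0, s1, s2, s4, s5} --q--> {s0, s1, s2, s3, s4, s5}  [seen]
Reachable DFA states: {s0}, {s1, s2, s4, s5}, {s0, s1, s2}, {s0, s1, s2, s3, s4, s5}, {s0, s1, s2, s4, s5}.

5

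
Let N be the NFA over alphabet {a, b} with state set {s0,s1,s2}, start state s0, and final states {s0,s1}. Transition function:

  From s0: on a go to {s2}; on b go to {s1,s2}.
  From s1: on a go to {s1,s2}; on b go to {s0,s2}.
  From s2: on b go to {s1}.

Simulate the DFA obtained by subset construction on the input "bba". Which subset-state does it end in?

Start: {s0}.
δ(s0,b) = {s1,s2}.
Union: {s1,s2}.
After b: {s1,s2}.
δ(s1,b) = {s0,s2}; δ(s2,b) = {s1}.
Union: {s0,s1,s2}.
After b: {s0,s1,s2}.
δ(s0,a) = {s2}; δ(s1,a) = {s1,s2}; δ(s2,a) = ∅.
Union: {s1,s2}.
After a: {s1,s2}.

{s1,s2}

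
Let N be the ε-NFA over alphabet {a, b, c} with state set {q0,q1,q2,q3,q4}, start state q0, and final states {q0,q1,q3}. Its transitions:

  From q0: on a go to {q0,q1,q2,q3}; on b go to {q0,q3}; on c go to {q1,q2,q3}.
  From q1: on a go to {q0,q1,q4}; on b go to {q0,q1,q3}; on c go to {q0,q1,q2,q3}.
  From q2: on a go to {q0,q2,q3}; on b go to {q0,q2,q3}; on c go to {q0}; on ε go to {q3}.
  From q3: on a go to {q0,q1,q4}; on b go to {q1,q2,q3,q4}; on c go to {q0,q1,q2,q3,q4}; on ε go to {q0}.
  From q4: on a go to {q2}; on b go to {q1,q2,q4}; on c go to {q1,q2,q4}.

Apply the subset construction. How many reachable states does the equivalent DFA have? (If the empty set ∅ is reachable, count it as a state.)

4

Start state of the DFA: {q0} (ε-closure of the NFA start).
{q0} --a--> {q0,q1,q2,q3}  [new]
{q0} --b--> {q0,q3}  [new]
{q0} --c--> {q0,q1,q2,q3}  [seen]
{q0,q1,q2,q3} --a--> {q0,q1,q2,q3,q4}  [new]
{q0,q1,q2,q3} --b--> {q0,q1,q2,q3,q4}  [seen]
{q0,q1,q2,q3} --c--> {q0,q1,q2,q3,q4}  [seen]
{q0,q3} --a--> {q0,q1,q2,q3,q4}  [seen]
{q0,q3} --b--> {q0,q1,q2,q3,q4}  [seen]
{q0,q3} --c--> {q0,q1,q2,q3,q4}  [seen]
{q0,q1,q2,q3,q4} --a--> {q0,q1,q2,q3,q4}  [seen]
{q0,q1,q2,q3,q4} --b--> {q0,q1,q2,q3,q4}  [seen]
{q0,q1,q2,q3,q4} --c--> {q0,q1,q2,q3,q4}  [seen]
Reachable DFA states: {q0}, {q0,q1,q2,q3}, {q0,q3}, {q0,q1,q2,q3,q4}.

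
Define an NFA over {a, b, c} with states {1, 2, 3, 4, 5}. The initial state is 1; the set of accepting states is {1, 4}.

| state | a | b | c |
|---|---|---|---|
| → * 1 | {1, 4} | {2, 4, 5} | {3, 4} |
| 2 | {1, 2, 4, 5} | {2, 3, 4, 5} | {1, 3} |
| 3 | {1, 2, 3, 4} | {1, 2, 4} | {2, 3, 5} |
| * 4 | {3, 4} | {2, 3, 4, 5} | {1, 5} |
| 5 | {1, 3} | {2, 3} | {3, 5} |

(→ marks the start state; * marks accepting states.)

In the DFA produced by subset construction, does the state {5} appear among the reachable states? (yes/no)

Start state of the DFA: {1}.
{1} --a--> {1, 4}  [new]
{1} --b--> {2, 4, 5}  [new]
{1} --c--> {3, 4}  [new]
{1, 4} --a--> {1, 3, 4}  [new]
{1, 4} --b--> {2, 3, 4, 5}  [new]
{1, 4} --c--> {1, 3, 4, 5}  [new]
{2, 4, 5} --a--> {1, 2, 3, 4, 5}  [new]
{2, 4, 5} --b--> {2, 3, 4, 5}  [seen]
{2, 4, 5} --c--> {1, 3, 5}  [new]
{3, 4} --a--> {1, 2, 3, 4}  [new]
{3, 4} --b--> {1, 2, 3, 4, 5}  [seen]
{3, 4} --c--> {1, 2, 3, 5}  [new]
{1, 3, 4} --a--> {1, 2, 3, 4}  [seen]
{1, 3, 4} --b--> {1, 2, 3, 4, 5}  [seen]
{1, 3, 4} --c--> {1, 2, 3, 4, 5}  [seen]
{2, 3, 4, 5} --a--> {1, 2, 3, 4, 5}  [seen]
{2, 3, 4, 5} --b--> {1, 2, 3, 4, 5}  [seen]
{2, 3, 4, 5} --c--> {1, 2, 3, 5}  [seen]
{1, 3, 4, 5} --a--> {1, 2, 3, 4}  [seen]
{1, 3, 4, 5} --b--> {1, 2, 3, 4, 5}  [seen]
{1, 3, 4, 5} --c--> {1, 2, 3, 4, 5}  [seen]
{1, 2, 3, 4, 5} --a--> {1, 2, 3, 4, 5}  [seen]
{1, 2, 3, 4, 5} --b--> {1, 2, 3, 4, 5}  [seen]
{1, 2, 3, 4, 5} --c--> {1, 2, 3, 4, 5}  [seen]
{1, 3, 5} --a--> {1, 2, 3, 4}  [seen]
{1, 3, 5} --b--> {1, 2, 3, 4, 5}  [seen]
{1, 3, 5} --c--> {2, 3, 4, 5}  [seen]
{1, 2, 3, 4} --a--> {1, 2, 3, 4, 5}  [seen]
{1, 2, 3, 4} --b--> {1, 2, 3, 4, 5}  [seen]
{1, 2, 3, 4} --c--> {1, 2, 3, 4, 5}  [seen]
{1, 2, 3, 5} --a--> {1, 2, 3, 4, 5}  [seen]
{1, 2, 3, 5} --b--> {1, 2, 3, 4, 5}  [seen]
{1, 2, 3, 5} --c--> {1, 2, 3, 4, 5}  [seen]
Reachable DFA states: {1}, {1, 4}, {2, 4, 5}, {3, 4}, {1, 3, 4}, {2, 3, 4, 5}, {1, 3, 4, 5}, {1, 2, 3, 4, 5}, {1, 3, 5}, {1, 2, 3, 4}, {1, 2, 3, 5}.
{5} is not among them.

no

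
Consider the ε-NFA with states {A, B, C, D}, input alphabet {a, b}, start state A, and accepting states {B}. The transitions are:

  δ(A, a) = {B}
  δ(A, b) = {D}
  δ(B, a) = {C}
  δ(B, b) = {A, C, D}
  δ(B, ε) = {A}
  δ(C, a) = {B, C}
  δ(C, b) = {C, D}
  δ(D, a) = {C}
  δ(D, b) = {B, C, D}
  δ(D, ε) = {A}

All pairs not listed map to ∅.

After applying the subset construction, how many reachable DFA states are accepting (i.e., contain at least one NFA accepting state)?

3

Start state of the DFA: {A} (ε-closure of the NFA start).
{A} --a--> {A, B}  [new]
{A} --b--> {A, D}  [new]
{A, B} --a--> {A, B, C}  [new]
{A, B} --b--> {A, C, D}  [new]
{A, D} --a--> {A, B, C}  [seen]
{A, D} --b--> {A, B, C, D}  [new]
{A, B, C} --a--> {A, B, C}  [seen]
{A, B, C} --b--> {A, C, D}  [seen]
{A, C, D} --a--> {A, B, C}  [seen]
{A, C, D} --b--> {A, B, C, D}  [seen]
{A, B, C, D} --a--> {A, B, C}  [seen]
{A, B, C, D} --b--> {A, B, C, D}  [seen]
Reachable DFA states: {A}, {A, B}, {A, D}, {A, B, C}, {A, C, D}, {A, B, C, D}.
Accepting DFA states (contain an NFA accepting state): {A, B}, {A, B, C}, {A, B, C, D}.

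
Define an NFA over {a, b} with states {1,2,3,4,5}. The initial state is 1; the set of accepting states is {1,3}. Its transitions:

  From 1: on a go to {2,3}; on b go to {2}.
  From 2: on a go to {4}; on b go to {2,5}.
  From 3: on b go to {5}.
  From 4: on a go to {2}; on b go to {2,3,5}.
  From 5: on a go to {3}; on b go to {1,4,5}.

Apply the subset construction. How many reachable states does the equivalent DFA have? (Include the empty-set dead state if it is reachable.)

11

Start state of the DFA: {1}.
{1} --a--> {2,3}  [new]
{1} --b--> {2}  [new]
{2,3} --a--> {4}  [new]
{2,3} --b--> {2,5}  [new]
{2} --a--> {4}  [seen]
{2} --b--> {2,5}  [seen]
{4} --a--> {2}  [seen]
{4} --b--> {2,3,5}  [new]
{2,5} --a--> {3,4}  [new]
{2,5} --b--> {1,2,4,5}  [new]
{2,3,5} --a--> {3,4}  [seen]
{2,3,5} --b--> {1,2,4,5}  [seen]
{3,4} --a--> {2}  [seen]
{3,4} --b--> {2,3,5}  [seen]
{1,2,4,5} --a--> {2,3,4}  [new]
{1,2,4,5} --b--> {1,2,3,4,5}  [new]
{2,3,4} --a--> {2,4}  [new]
{2,3,4} --b--> {2,3,5}  [seen]
{1,2,3,4,5} --a--> {2,3,4}  [seen]
{1,2,3,4,5} --b--> {1,2,3,4,5}  [seen]
{2,4} --a--> {2,4}  [seen]
{2,4} --b--> {2,3,5}  [seen]
Reachable DFA states: {1}, {2,3}, {2}, {4}, {2,5}, {2,3,5}, {3,4}, {1,2,4,5}, {2,3,4}, {1,2,3,4,5}, {2,4}.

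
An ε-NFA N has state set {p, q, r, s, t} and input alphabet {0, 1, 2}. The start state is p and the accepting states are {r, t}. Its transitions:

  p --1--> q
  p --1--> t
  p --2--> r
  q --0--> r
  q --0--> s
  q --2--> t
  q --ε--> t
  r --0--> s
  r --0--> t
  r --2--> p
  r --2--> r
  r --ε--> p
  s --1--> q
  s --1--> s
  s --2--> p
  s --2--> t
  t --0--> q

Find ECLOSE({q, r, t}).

Begin with {q, r, t}.
r →ε {p}; add p.
ε-closure = {p, q, r, t}.

{p, q, r, t}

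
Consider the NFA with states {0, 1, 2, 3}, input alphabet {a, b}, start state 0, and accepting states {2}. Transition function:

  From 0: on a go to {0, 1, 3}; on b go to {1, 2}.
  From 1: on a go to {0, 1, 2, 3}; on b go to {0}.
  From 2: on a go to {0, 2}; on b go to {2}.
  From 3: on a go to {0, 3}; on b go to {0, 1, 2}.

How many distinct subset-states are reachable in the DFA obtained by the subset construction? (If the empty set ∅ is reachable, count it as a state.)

Start state of the DFA: {0}.
{0} --a--> {0, 1, 3}  [new]
{0} --b--> {1, 2}  [new]
{0, 1, 3} --a--> {0, 1, 2, 3}  [new]
{0, 1, 3} --b--> {0, 1, 2}  [new]
{1, 2} --a--> {0, 1, 2, 3}  [seen]
{1, 2} --b--> {0, 2}  [new]
{0, 1, 2, 3} --a--> {0, 1, 2, 3}  [seen]
{0, 1, 2, 3} --b--> {0, 1, 2}  [seen]
{0, 1, 2} --a--> {0, 1, 2, 3}  [seen]
{0, 1, 2} --b--> {0, 1, 2}  [seen]
{0, 2} --a--> {0, 1, 2, 3}  [seen]
{0, 2} --b--> {1, 2}  [seen]
Reachable DFA states: {0}, {0, 1, 3}, {1, 2}, {0, 1, 2, 3}, {0, 1, 2}, {0, 2}.

6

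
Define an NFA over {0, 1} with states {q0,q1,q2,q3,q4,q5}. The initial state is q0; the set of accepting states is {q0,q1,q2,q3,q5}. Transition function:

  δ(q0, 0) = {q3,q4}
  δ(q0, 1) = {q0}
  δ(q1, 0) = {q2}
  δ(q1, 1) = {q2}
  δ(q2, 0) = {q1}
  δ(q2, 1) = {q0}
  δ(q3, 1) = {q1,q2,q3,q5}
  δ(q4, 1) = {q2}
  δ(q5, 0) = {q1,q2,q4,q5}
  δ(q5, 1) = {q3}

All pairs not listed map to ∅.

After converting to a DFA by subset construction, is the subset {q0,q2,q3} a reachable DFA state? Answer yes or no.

yes

Start state of the DFA: {q0}.
{q0} --0--> {q3,q4}  [new]
{q0} --1--> {q0}  [seen]
{q3,q4} --0--> ∅  [new]
{q3,q4} --1--> {q1,q2,q3,q5}  [new]
∅ --0--> ∅  [seen]
∅ --1--> ∅  [seen]
{q1,q2,q3,q5} --0--> {q1,q2,q4,q5}  [new]
{q1,q2,q3,q5} --1--> {q0,q1,q2,q3,q5}  [new]
{q1,q2,q4,q5} --0--> {q1,q2,q4,q5}  [seen]
{q1,q2,q4,q5} --1--> {q0,q2,q3}  [new]
{q0,q1,q2,q3,q5} --0--> {q1,q2,q3,q4,q5}  [new]
{q0,q1,q2,q3,q5} --1--> {q0,q1,q2,q3,q5}  [seen]
{q0,q2,q3} --0--> {q1,q3,q4}  [new]
{q0,q2,q3} --1--> {q0,q1,q2,q3,q5}  [seen]
{q1,q2,q3,q4,q5} --0--> {q1,q2,q4,q5}  [seen]
{q1,q2,q3,q4,q5} --1--> {q0,q1,q2,q3,q5}  [seen]
{q1,q3,q4} --0--> {q2}  [new]
{q1,q3,q4} --1--> {q1,q2,q3,q5}  [seen]
{q2} --0--> {q1}  [new]
{q2} --1--> {q0}  [seen]
{q1} --0--> {q2}  [seen]
{q1} --1--> {q2}  [seen]
Reachable DFA states: {q0}, {q3,q4}, ∅, {q1,q2,q3,q5}, {q1,q2,q4,q5}, {q0,q1,q2,q3,q5}, {q0,q2,q3}, {q1,q2,q3,q4,q5}, {q1,q3,q4}, {q2}, {q1}.
{q0,q2,q3} is among them.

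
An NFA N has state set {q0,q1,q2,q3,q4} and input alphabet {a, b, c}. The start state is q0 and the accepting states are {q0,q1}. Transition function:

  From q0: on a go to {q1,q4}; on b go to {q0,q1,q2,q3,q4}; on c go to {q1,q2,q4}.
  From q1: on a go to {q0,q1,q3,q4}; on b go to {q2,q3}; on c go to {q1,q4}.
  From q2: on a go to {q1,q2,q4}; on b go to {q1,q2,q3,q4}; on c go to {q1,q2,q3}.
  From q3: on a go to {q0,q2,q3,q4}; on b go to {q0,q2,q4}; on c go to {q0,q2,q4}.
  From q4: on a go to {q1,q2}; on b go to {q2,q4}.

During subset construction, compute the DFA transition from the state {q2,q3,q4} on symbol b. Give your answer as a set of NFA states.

{q0,q1,q2,q3,q4}

δ(q2,b) = {q1,q2,q3,q4}; δ(q3,b) = {q0,q2,q4}; δ(q4,b) = {q2,q4}.
Union: {q0,q1,q2,q3,q4}.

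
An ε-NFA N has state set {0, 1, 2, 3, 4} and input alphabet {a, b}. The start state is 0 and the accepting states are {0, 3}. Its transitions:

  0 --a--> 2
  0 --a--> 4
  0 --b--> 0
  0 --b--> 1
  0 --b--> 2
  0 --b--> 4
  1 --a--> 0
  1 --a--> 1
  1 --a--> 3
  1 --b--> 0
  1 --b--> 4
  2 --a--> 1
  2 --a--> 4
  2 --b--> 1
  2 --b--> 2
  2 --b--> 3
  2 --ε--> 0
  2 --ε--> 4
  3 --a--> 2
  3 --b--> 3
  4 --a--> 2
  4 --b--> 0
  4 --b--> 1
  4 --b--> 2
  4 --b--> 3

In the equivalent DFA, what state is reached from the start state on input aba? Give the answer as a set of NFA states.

{0, 1, 2, 3, 4}

Start: {0}.
δ(0,a) = {2, 4}.
Union: {2, 4}.
ε-closure gives {0, 2, 4}.
After a: {0, 2, 4}.
δ(0,b) = {0, 1, 2, 4}; δ(2,b) = {1, 2, 3}; δ(4,b) = {0, 1, 2, 3}.
Union: {0, 1, 2, 3, 4}.
After b: {0, 1, 2, 3, 4}.
δ(0,a) = {2, 4}; δ(1,a) = {0, 1, 3}; δ(2,a) = {1, 4}; δ(3,a) = {2}; δ(4,a) = {2}.
Union: {0, 1, 2, 3, 4}.
After a: {0, 1, 2, 3, 4}.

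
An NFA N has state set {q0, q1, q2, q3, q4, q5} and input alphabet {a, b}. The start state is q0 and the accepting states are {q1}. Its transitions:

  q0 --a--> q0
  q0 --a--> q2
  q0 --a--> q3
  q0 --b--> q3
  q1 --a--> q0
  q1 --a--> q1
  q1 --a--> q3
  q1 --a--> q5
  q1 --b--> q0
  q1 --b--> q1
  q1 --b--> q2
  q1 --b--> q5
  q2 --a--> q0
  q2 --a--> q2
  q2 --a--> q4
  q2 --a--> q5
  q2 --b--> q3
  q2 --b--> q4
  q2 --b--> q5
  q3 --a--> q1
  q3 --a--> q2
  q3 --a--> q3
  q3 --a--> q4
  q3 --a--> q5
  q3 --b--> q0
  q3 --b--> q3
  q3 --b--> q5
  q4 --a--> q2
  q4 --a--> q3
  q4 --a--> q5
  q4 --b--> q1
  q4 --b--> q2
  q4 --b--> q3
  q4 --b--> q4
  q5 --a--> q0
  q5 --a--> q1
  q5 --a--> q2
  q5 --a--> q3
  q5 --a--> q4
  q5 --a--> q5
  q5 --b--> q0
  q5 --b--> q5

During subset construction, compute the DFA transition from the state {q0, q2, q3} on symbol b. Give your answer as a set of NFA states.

{q0, q3, q4, q5}

δ(q0,b) = {q3}; δ(q2,b) = {q3, q4, q5}; δ(q3,b) = {q0, q3, q5}.
Union: {q0, q3, q4, q5}.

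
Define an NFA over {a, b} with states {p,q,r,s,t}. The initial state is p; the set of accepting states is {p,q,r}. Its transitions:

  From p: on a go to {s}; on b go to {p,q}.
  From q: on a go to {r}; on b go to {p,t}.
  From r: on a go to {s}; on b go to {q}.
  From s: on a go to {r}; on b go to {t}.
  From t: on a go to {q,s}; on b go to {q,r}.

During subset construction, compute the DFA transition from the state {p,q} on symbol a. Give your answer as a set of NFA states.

δ(p,a) = {s}; δ(q,a) = {r}.
Union: {r,s}.

{r,s}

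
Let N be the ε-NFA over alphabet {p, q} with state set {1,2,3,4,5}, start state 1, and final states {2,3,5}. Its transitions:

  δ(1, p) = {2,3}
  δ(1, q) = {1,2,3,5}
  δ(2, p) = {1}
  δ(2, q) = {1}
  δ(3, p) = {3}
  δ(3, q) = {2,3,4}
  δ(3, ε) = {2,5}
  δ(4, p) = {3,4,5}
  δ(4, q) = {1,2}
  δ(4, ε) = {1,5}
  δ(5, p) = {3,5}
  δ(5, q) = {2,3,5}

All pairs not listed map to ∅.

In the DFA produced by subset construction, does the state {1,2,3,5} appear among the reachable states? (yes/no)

yes

Start state of the DFA: {1} (ε-closure of the NFA start).
{1} --p--> {2,3,5}  [new]
{1} --q--> {1,2,3,5}  [new]
{2,3,5} --p--> {1,2,3,5}  [seen]
{2,3,5} --q--> {1,2,3,4,5}  [new]
{1,2,3,5} --p--> {1,2,3,5}  [seen]
{1,2,3,5} --q--> {1,2,3,4,5}  [seen]
{1,2,3,4,5} --p--> {1,2,3,4,5}  [seen]
{1,2,3,4,5} --q--> {1,2,3,4,5}  [seen]
Reachable DFA states: {1}, {2,3,5}, {1,2,3,5}, {1,2,3,4,5}.
{1,2,3,5} is among them.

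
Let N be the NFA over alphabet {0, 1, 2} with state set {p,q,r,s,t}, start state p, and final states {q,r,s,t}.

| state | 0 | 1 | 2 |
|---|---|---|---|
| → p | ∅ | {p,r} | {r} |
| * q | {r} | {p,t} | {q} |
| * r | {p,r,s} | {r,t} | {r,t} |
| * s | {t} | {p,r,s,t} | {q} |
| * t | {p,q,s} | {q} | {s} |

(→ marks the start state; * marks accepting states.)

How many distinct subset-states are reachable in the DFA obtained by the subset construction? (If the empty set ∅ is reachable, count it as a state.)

Start state of the DFA: {p}.
{p} --0--> ∅  [new]
{p} --1--> {p,r}  [new]
{p} --2--> {r}  [new]
∅ --0--> ∅  [seen]
∅ --1--> ∅  [seen]
∅ --2--> ∅  [seen]
{p,r} --0--> {p,r,s}  [new]
{p,r} --1--> {p,r,t}  [new]
{p,r} --2--> {r,t}  [new]
{r} --0--> {p,r,s}  [seen]
{r} --1--> {r,t}  [seen]
{r} --2--> {r,t}  [seen]
{p,r,s} --0--> {p,r,s,t}  [new]
{p,r,s} --1--> {p,r,s,t}  [seen]
{p,r,s} --2--> {q,r,t}  [new]
{p,r,t} --0--> {p,q,r,s}  [new]
{p,r,t} --1--> {p,q,r,t}  [new]
{p,r,t} --2--> {r,s,t}  [new]
{r,t} --0--> {p,q,r,s}  [seen]
{r,t} --1--> {q,r,t}  [seen]
{r,t} --2--> {r,s,t}  [seen]
{p,r,s,t} --0--> {p,q,r,s,t}  [new]
{p,r,s,t} --1--> {p,q,r,s,t}  [seen]
{p,r,s,t} --2--> {q,r,s,t}  [new]
{q,r,t} --0--> {p,q,r,s}  [seen]
{q,r,t} --1--> {p,q,r,t}  [seen]
{q,r,t} --2--> {q,r,s,t}  [seen]
{p,q,r,s} --0--> {p,r,s,t}  [seen]
{p,q,r,s} --1--> {p,r,s,t}  [seen]
{p,q,r,s} --2--> {q,r,t}  [seen]
{p,q,r,t} --0--> {p,q,r,s}  [seen]
{p,q,r,t} --1--> {p,q,r,t}  [seen]
{p,q,r,t} --2--> {q,r,s,t}  [seen]
{r,s,t} --0--> {p,q,r,s,t}  [seen]
{r,s,t} --1--> {p,q,r,s,t}  [seen]
{r,s,t} --2--> {q,r,s,t}  [seen]
{p,q,r,s,t} --0--> {p,q,r,s,t}  [seen]
{p,q,r,s,t} --1--> {p,q,r,s,t}  [seen]
{p,q,r,s,t} --2--> {q,r,s,t}  [seen]
{q,r,s,t} --0--> {p,q,r,s,t}  [seen]
{q,r,s,t} --1--> {p,q,r,s,t}  [seen]
{q,r,s,t} --2--> {q,r,s,t}  [seen]
Reachable DFA states: {p}, ∅, {p,r}, {r}, {p,r,s}, {p,r,t}, {r,t}, {p,r,s,t}, {q,r,t}, {p,q,r,s}, {p,q,r,t}, {r,s,t}, {p,q,r,s,t}, {q,r,s,t}.

14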